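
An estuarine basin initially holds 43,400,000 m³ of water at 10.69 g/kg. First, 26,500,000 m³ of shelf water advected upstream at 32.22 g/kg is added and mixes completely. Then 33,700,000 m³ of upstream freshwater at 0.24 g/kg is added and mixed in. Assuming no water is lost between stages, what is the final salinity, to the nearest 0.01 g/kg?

Salt balance:
Initial salt = 43,400,000×10.69 = 463,946,000
After stage 1: salt = 463,946,000 + 26,500,000×32.22 = 1,317,776,000; volume = 69,900,000 m³; S = 18.852 g/kg
After stage 2: salt = 1,317,776,000 + 33,700,000×0.24 = 1,325,864,000; volume = 103,600,000 m³
S = 1,325,864,000 / 103,600,000 = 12.7979 g/kg

12.80 g/kg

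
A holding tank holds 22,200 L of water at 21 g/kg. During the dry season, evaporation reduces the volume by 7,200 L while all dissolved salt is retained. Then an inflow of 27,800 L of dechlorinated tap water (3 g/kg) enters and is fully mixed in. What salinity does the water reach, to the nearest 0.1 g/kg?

12.8 g/kg

After evaporation: salt = 22,200×21 = 466,200; volume = 22,200 − 7,200 = 15,000 L
After mixing: salt = 466,200 + 27,800×3 = 549,600; volume = 15,000 + 27,800 = 42,800 L
S = 549,600 / 42,800 = 12.8411 g/kg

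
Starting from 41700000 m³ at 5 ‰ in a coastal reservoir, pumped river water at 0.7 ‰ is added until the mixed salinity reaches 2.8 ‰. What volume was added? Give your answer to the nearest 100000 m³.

43700000 m³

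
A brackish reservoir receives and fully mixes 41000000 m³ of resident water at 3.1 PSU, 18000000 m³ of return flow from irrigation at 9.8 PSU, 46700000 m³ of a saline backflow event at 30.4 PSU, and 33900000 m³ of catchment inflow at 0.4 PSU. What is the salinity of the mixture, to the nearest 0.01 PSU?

Salt balance:
salt = 41,000,000×3.1 + 18,000,000×9.8 + 46,700,000×30.4 + 33,900,000×0.4 = 127,100,000 + 176,400,000 + 1,419,680,000 + 13,560,000 = 1,736,740,000
volume = 41,000,000 + 18,000,000 + 46,700,000 + 33,900,000 = 139,600,000 m³
S = 1,736,740,000 / 139,600,000 = 12.4408 PSU

12.44 PSU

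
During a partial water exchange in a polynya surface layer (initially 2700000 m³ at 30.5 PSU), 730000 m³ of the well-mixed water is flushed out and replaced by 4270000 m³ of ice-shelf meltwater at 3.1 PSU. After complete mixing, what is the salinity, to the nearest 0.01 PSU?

11.75 PSU

Remaining after removal: 1,970,000 m³ at 30.5 PSU (salt = 60,085,000)
After addition: salt = 60,085,000 + 4,270,000×3.1 = 73,322,000; volume = 6,240,000 m³
S = 73,322,000 / 6,240,000 = 11.7503 PSU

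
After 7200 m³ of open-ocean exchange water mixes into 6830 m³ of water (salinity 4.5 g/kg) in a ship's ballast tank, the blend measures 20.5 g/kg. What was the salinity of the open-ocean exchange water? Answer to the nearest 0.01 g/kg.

35.68 g/kg

Salt balance: 6,830×4.5 + 7,200×S = 14,030×20.5
30,735 + 7,200·S = 287,615
S = (287,615 − 30,735) / 7,200 = 35.6778 g/kg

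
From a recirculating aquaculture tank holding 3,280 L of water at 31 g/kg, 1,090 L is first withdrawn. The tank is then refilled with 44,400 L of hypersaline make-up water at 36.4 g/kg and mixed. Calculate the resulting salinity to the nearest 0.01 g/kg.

36.15 g/kg

Remaining after removal: 2,190 L at 31 g/kg (salt = 67,890)
After addition: salt = 67,890 + 44,400×36.4 = 1,684,050; volume = 46,590 L
S = 1,684,050 / 46,590 = 36.1462 g/kg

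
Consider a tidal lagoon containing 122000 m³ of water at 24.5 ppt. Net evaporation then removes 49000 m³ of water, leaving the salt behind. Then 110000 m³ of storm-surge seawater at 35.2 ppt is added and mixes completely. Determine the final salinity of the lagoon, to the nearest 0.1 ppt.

After evaporation: salt = 122,000×24.5 = 2,989,000; volume = 122,000 − 49,000 = 73,000 m³
After mixing: salt = 2,989,000 + 110,000×35.2 = 6,861,000; volume = 73,000 + 110,000 = 183,000 m³
S = 6,861,000 / 183,000 = 37.4918 ppt

37.5 ppt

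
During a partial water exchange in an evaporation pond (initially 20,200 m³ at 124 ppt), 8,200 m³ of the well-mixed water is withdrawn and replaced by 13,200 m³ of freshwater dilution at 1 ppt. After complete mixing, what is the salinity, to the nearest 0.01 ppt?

Remaining after removal: 12,000 m³ at 124 ppt (salt = 1,488,000)
After addition: salt = 1,488,000 + 13,200×1 = 1,501,200; volume = 25,200 m³
S = 1,501,200 / 25,200 = 59.5714 ppt

59.57 ppt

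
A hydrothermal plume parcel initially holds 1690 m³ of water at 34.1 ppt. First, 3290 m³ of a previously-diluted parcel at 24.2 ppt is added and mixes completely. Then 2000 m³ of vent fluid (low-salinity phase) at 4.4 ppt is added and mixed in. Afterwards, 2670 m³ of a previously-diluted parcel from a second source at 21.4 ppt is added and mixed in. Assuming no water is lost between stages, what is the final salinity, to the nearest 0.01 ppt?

21.06 ppt

Mass of salt is conserved:
Initial salt = 1,690×34.1 = 57,629
After stage 1: salt = 57,629 + 3,290×24.2 = 137,247; volume = 4,980 m³; S = 27.56 ppt
After stage 2: salt = 137,247 + 2,000×4.4 = 146,047; volume = 6,980 m³; S = 20.924 ppt
After stage 3: salt = 146,047 + 2,670×21.4 = 203,185; volume = 9,650 m³
S = 203,185 / 9,650 = 21.0554 ppt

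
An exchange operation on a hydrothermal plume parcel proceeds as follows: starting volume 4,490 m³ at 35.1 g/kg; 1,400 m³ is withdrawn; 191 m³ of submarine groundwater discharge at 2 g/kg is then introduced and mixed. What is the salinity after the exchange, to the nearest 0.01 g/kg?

Remaining after removal: 3,090 m³ at 35.1 g/kg (salt = 108,459)
After addition: salt = 108,459 + 191×2 = 108,841; volume = 3,281 m³
S = 108,841 / 3,281 = 33.1731 g/kg

33.17 g/kg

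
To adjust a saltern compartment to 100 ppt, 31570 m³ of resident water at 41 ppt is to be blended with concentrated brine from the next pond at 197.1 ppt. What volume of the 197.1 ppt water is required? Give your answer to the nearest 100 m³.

19200 m³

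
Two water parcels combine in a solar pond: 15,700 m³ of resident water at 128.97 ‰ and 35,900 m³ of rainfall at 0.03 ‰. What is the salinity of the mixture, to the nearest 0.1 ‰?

39.3 ‰

By conservation of dissolved salt,
salt = 15,700×128.97 + 35,900×0.03 = 2,024,829 + 1,077 = 2,025,906
volume = 15,700 + 35,900 = 51,600 m³
S = 2,025,906 / 51,600 = 39.262 ‰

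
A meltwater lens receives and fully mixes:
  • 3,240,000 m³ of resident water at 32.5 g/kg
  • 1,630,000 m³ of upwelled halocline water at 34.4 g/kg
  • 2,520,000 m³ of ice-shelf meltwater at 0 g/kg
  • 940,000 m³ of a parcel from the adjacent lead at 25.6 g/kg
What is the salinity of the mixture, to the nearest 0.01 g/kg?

22.26 g/kg

By conservation of dissolved salt,
salt = 3,240,000×32.5 + 1,630,000×34.4 + 2,520,000×0 + 940,000×25.6 = 105,300,000 + 56,072,000 + 0 + 24,064,000 = 185,436,000
volume = 3,240,000 + 1,630,000 + 2,520,000 + 940,000 = 8,330,000 m³
S = 185,436,000 / 8,330,000 = 22.2612 g/kg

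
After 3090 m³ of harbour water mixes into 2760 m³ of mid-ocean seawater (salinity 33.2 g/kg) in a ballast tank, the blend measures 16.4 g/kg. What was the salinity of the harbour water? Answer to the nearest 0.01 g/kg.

Salt balance: 2,760×33.2 + 3,090×S = 5,850×16.4
91,632 + 3,090·S = 95,940
S = (95,940 − 91,632) / 3,090 = 1.3942 g/kg

1.39 g/kg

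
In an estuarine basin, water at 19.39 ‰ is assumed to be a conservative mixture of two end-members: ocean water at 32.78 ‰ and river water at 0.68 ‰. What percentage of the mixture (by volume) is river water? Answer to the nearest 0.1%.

41.7%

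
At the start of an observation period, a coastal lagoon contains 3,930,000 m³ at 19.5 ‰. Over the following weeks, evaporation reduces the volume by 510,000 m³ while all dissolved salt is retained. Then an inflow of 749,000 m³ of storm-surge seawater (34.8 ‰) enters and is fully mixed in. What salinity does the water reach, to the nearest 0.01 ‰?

24.63 ‰

After evaporation: salt = 3,930,000×19.5 = 76,635,000; volume = 3,930,000 − 510,000 = 3,420,000 m³
After mixing: salt = 76,635,000 + 749,000×34.8 = 102,700,200; volume = 3,420,000 + 749,000 = 4,169,000 m³
S = 102,700,200 / 4,169,000 = 24.6343 ‰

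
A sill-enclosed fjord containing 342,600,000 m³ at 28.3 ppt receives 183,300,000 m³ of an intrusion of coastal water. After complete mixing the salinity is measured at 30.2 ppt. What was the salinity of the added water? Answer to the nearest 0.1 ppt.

Salt balance: 342,600,000×28.3 + 183,300,000×S = 525,900,000×30.2
9,695,580,000 + 183,300,000·S = 15,882,180,000
S = (15,882,180,000 − 9,695,580,000) / 183,300,000 = 33.7512 ppt

33.8 ppt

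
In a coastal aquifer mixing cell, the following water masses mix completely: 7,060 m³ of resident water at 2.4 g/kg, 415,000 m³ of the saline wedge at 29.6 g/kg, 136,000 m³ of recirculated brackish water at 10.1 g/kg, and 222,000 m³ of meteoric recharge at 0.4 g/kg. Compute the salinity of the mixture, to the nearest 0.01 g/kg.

Weighted by volume,
salt = 7,060×2.4 + 415,000×29.6 + 136,000×10.1 + 222,000×0.4 = 16,944 + 12,284,000 + 1,373,600 + 88,800 = 13,763,344
volume = 7,060 + 415,000 + 136,000 + 222,000 = 780,060 m³
S = 13,763,344 / 780,060 = 17.644 g/kg

17.64 g/kg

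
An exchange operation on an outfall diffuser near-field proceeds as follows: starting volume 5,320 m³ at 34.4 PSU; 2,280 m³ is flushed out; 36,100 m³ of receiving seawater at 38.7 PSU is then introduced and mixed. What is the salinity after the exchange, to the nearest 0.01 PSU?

38.37 PSU

Remaining after removal: 3,040 m³ at 34.4 PSU (salt = 104,576)
After addition: salt = 104,576 + 36,100×38.7 = 1,501,646; volume = 39,140 m³
S = 1,501,646 / 39,140 = 38.366 PSU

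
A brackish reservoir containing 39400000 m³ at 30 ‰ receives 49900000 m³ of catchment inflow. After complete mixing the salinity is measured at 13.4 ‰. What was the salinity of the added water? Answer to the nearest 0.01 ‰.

0.29 ‰

Salt balance: 39,400,000×30 + 49,900,000×S = 89,300,000×13.4
1,182,000,000 + 49,900,000·S = 1,196,620,000
S = (1,196,620,000 − 1,182,000,000) / 49,900,000 = 0.293 ‰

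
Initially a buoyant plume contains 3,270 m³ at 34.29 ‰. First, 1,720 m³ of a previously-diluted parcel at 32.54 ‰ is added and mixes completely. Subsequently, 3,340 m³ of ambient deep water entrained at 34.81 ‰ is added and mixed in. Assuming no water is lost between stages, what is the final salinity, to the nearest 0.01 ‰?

34.14 ‰

Conserving salt mass:
Initial salt = 3,270×34.29 = 112,128.3
After stage 1: salt = 112,128.3 + 1,720×32.54 = 168,097.1; volume = 4,990 m³; S = 33.687 ‰
After stage 2: salt = 168,097.1 + 3,340×34.81 = 284,362.5; volume = 8,330 m³
S = 284,362.5 / 8,330 = 34.1372 ‰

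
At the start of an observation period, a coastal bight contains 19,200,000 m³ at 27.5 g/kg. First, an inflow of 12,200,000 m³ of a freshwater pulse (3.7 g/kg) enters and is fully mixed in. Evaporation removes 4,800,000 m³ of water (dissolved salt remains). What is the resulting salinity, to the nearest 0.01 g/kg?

21.55 g/kg

After mixing: salt = 19,200,000×27.5 + 12,200,000×3.7 = 573,140,000; volume = 31,400,000 m³
After evaporation: salt unchanged = 573,140,000; volume = 31,400,000 − 4,800,000 = 26,600,000 m³
S = 573,140,000 / 26,600,000 = 21.5466 g/kg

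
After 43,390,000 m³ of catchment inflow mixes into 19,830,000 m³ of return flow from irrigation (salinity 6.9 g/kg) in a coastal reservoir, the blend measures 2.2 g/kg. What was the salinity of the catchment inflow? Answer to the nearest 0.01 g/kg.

0.05 g/kg

Salt balance: 19,830,000×6.9 + 43,390,000×S = 63,220,000×2.2
136,827,000 + 43,390,000·S = 139,084,000
S = (139,084,000 − 136,827,000) / 43,390,000 = 0.052 g/kg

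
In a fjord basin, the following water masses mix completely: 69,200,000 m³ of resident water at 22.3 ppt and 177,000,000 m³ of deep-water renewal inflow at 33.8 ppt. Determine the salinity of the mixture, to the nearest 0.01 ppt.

30.57 ppt

By conservation of dissolved salt,
salt = 69,200,000×22.3 + 177,000,000×33.8 = 1,543,160,000 + 5,982,600,000 = 7,525,760,000
volume = 69,200,000 + 177,000,000 = 246,200,000 m³
S = 7,525,760,000 / 246,200,000 = 30.5677 ppt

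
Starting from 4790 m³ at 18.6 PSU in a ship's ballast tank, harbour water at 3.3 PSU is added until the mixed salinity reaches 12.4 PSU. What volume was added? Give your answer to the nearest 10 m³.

3260 m³

Salt balance: 4,790×18.6 + V×3.3 = (4,790+V)×12.4
89,094 + 3.3V = 59,396 + 12.4V
29,698 = 9.1V
V = 3,263.52 m³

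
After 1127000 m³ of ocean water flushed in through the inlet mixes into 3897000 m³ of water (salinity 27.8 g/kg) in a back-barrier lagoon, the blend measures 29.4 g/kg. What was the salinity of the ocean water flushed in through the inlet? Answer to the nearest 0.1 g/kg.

34.9 g/kg

Salt balance: 3,897,000×27.8 + 1,127,000×S = 5,024,000×29.4
108,336,600 + 1,127,000·S = 147,705,600
S = (147,705,600 − 108,336,600) / 1,127,000 = 34.9326 g/kg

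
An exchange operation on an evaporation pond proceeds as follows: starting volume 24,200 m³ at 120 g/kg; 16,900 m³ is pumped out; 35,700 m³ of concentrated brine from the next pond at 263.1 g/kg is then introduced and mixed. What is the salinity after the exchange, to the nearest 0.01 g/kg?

238.81 g/kg

Remaining after removal: 7,300 m³ at 120 g/kg (salt = 876,000)
After addition: salt = 876,000 + 35,700×263.1 = 10,268,670; volume = 43,000 m³
S = 10,268,670 / 43,000 = 238.8063 g/kg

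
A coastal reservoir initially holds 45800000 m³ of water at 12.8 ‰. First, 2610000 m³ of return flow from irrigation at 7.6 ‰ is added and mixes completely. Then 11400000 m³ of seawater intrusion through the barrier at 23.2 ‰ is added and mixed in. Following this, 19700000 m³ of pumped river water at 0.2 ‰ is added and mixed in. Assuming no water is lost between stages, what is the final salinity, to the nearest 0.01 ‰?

Conserving salt mass:
Initial salt = 45,800,000×12.8 = 586,240,000
After stage 1: salt = 586,240,000 + 2,610,000×7.6 = 606,076,000; volume = 48,410,000 m³; S = 12.52 ‰
After stage 2: salt = 606,076,000 + 11,400,000×23.2 = 870,556,000; volume = 59,810,000 m³; S = 14.555 ‰
After stage 3: salt = 870,556,000 + 19,700,000×0.2 = 874,496,000; volume = 79,510,000 m³
S = 874,496,000 / 79,510,000 = 10.9986 ‰

11.00 ‰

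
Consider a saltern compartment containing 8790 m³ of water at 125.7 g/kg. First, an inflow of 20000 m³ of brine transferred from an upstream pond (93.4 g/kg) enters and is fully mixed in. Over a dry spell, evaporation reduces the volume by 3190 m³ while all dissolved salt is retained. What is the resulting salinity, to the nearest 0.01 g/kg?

116.13 g/kg

After mixing: salt = 8,790×125.7 + 20,000×93.4 = 2,972,903; volume = 28,790 m³
After evaporation: salt unchanged = 2,972,903; volume = 28,790 − 3,190 = 25,600 m³
S = 2,972,903 / 25,600 = 116.129 g/kg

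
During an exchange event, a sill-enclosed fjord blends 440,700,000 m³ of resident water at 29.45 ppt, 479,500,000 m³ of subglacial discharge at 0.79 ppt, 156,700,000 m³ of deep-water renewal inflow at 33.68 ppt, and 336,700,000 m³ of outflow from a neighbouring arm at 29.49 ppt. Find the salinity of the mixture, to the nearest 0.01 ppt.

20.21 ppt

Conserving salt mass:
salt = 440,700,000×29.45 + 479,500,000×0.79 + 156,700,000×33.68 + 336,700,000×29.49 = 12,978,615,000 + 378,805,000 + 5,277,656,000 + 9,929,283,000 = 28,564,359,000
volume = 440,700,000 + 479,500,000 + 156,700,000 + 336,700,000 = 1,413,600,000 m³
S = 28,564,359,000 / 1,413,600,000 = 20.2068 ppt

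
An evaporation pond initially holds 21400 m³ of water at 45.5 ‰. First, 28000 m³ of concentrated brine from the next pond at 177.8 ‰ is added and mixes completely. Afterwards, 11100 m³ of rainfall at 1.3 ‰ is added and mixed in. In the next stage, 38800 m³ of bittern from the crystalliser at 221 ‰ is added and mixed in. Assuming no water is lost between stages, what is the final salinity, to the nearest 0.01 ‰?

By conservation of dissolved salt,
Initial salt = 21,400×45.5 = 973,700
After stage 1: salt = 973,700 + 28,000×177.8 = 5,952,100; volume = 49,400 m³; S = 120.488 ‰
After stage 2: salt = 5,952,100 + 11,100×1.3 = 5,966,530; volume = 60,500 m³; S = 98.62 ‰
After stage 3: salt = 5,966,530 + 38,800×221 = 14,541,330; volume = 99,300 m³
S = 14,541,330 / 99,300 = 146.4384 ‰

146.44 ‰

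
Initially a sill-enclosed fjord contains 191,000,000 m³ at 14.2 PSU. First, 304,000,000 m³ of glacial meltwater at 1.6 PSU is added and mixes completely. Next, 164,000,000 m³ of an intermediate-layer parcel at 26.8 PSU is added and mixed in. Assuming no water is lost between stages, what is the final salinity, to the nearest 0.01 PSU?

11.52 PSU

Total salt / total volume:
Initial salt = 191,000,000×14.2 = 2,712,200,000
After stage 1: salt = 2,712,200,000 + 304,000,000×1.6 = 3,198,600,000; volume = 495,000,000 m³; S = 6.462 PSU
After stage 2: salt = 3,198,600,000 + 164,000,000×26.8 = 7,593,800,000; volume = 659,000,000 m³
S = 7,593,800,000 / 659,000,000 = 11.5232 PSU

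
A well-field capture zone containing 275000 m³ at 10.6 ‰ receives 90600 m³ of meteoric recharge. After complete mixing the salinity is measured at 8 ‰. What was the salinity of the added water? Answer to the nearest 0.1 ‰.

0.1 ‰

Salt balance: 275,000×10.6 + 90,600×S = 365,600×8
2,915,000 + 90,600·S = 2,924,800
S = (2,924,800 − 2,915,000) / 90,600 = 0.1082 ‰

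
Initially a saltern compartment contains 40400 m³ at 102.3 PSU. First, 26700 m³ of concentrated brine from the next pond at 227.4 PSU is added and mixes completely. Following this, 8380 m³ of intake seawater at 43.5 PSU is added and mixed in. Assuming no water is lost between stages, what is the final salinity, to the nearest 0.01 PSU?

140.02 PSU

By conservation of dissolved salt,
Initial salt = 40,400×102.3 = 4,132,920
After stage 1: salt = 4,132,920 + 26,700×227.4 = 10,204,500; volume = 67,100 m³; S = 152.079 PSU
After stage 2: salt = 10,204,500 + 8,380×43.5 = 10,569,030; volume = 75,480 m³
S = 10,569,030 / 75,480 = 140.0242 PSU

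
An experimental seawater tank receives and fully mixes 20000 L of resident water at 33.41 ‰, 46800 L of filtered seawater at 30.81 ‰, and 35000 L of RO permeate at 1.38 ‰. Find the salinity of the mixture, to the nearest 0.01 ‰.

21.20 ‰

Salt balance:
salt = 20,000×33.41 + 46,800×30.81 + 35,000×1.38 = 668,200 + 1,441,908 + 48,300 = 2,158,408
volume = 20,000 + 46,800 + 35,000 = 101,800 L
S = 2,158,408 / 101,800 = 21.2024 ‰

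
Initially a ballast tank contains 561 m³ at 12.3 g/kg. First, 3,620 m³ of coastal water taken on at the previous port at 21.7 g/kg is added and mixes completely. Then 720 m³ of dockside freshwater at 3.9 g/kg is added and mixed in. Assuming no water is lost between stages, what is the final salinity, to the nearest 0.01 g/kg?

Total salt / total volume:
Initial salt = 561×12.3 = 6,900.3
After stage 1: salt = 6,900.3 + 3,620×21.7 = 85,454.3; volume = 4,181 m³; S = 20.439 g/kg
After stage 2: salt = 85,454.3 + 720×3.9 = 88,262.3; volume = 4,901 m³
S = 88,262.3 / 4,901 = 18.009 g/kg

18.01 g/kg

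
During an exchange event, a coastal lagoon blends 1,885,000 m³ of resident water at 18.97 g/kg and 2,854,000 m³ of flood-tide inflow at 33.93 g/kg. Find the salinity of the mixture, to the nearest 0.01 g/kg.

27.98 g/kg

By conservation of dissolved salt,
salt = 1,885,000×18.97 + 2,854,000×33.93 = 35,758,450 + 96,836,220 = 132,594,670
volume = 1,885,000 + 2,854,000 = 4,739,000 m³
S = 132,594,670 / 4,739,000 = 27.9795 g/kg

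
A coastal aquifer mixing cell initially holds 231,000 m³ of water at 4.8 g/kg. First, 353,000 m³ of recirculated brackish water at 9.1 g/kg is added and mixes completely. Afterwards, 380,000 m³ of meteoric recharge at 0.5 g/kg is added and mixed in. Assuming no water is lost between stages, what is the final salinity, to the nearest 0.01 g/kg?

4.68 g/kg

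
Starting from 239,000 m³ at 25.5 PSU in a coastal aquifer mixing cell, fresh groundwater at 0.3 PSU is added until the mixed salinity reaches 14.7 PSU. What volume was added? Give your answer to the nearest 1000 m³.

179000 m³

Salt balance: 239,000×25.5 + V×0.3 = (239,000+V)×14.7
6,094,500 + 0.3V = 3,513,300 + 14.7V
2,581,200 = 14.4V
V = 179,250 m³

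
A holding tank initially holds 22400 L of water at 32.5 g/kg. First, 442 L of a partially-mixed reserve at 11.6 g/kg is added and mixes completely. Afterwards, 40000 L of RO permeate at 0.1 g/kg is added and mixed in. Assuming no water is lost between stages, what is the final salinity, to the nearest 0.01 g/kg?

11.73 g/kg

Conserving salt mass:
Initial salt = 22,400×32.5 = 728,000
After stage 1: salt = 728,000 + 442×11.6 = 733,127.2; volume = 22,842 L; S = 32.096 g/kg
After stage 2: salt = 733,127.2 + 40,000×0.1 = 737,127.2; volume = 62,842 L
S = 737,127.2 / 62,842 = 11.7298 g/kg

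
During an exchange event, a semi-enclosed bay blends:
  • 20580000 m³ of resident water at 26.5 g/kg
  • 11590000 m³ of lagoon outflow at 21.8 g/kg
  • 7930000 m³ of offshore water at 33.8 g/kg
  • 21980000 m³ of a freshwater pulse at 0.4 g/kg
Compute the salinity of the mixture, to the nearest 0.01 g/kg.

17.31 g/kg

Conserving salt mass:
salt = 20,580,000×26.5 + 11,590,000×21.8 + 7,930,000×33.8 + 21,980,000×0.4 = 545,370,000 + 252,662,000 + 268,034,000 + 8,792,000 = 1,074,858,000
volume = 20,580,000 + 11,590,000 + 7,930,000 + 21,980,000 = 62,080,000 m³
S = 1,074,858,000 / 62,080,000 = 17.3141 g/kg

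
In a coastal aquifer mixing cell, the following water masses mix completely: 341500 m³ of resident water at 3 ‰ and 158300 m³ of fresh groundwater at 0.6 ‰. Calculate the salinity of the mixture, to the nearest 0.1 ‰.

2.2 ‰

Salt balance:
salt = 341,500×3 + 158,300×0.6 = 1,024,500 + 94,980 = 1,119,480
volume = 341,500 + 158,300 = 499,800 m³
S = 1,119,480 / 499,800 = 2.24 ‰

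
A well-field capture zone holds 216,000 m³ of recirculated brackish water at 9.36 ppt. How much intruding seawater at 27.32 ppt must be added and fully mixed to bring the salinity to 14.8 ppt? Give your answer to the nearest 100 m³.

93900 m³

Salt balance: 216,000×9.36 + V×27.32 = (216,000+V)×14.8
2,021,760 + 27.32V = 3,196,800 + 14.8V
1,175,040 = 12.52V
V = 93,853.04 m³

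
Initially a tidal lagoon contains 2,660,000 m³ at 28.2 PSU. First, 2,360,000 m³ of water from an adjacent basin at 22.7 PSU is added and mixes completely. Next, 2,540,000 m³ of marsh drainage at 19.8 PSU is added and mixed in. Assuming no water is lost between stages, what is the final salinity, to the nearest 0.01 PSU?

23.66 PSU

Mass of salt is conserved:
Initial salt = 2,660,000×28.2 = 75,012,000
After stage 1: salt = 75,012,000 + 2,360,000×22.7 = 128,584,000; volume = 5,020,000 m³; S = 25.614 PSU
After stage 2: salt = 128,584,000 + 2,540,000×19.8 = 178,876,000; volume = 7,560,000 m³
S = 178,876,000 / 7,560,000 = 23.6608 PSU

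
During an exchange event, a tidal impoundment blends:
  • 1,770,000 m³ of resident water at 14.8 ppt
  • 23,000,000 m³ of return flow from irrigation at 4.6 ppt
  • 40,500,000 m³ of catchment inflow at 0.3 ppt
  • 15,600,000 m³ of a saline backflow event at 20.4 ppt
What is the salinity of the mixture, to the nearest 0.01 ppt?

5.72 ppt

Salt balance:
salt = 1,770,000×14.8 + 23,000,000×4.6 + 40,500,000×0.3 + 15,600,000×20.4 = 26,196,000 + 105,800,000 + 12,150,000 + 318,240,000 = 462,386,000
volume = 1,770,000 + 23,000,000 + 40,500,000 + 15,600,000 = 80,870,000 m³
S = 462,386,000 / 80,870,000 = 5.7176 ppt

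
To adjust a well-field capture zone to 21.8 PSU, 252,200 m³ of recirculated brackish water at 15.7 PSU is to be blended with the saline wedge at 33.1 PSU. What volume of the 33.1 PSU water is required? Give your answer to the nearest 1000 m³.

Salt balance: 252,200×15.7 + V×33.1 = (252,200+V)×21.8
3,959,540 + 33.1V = 5,497,960 + 21.8V
1,538,420 = 11.3V
V = 136,143.36 m³

136000 m³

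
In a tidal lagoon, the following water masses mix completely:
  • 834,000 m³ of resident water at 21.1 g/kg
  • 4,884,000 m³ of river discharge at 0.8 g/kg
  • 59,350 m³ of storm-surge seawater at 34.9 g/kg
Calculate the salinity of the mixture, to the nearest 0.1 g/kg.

4.1 g/kg

Mass of salt is conserved:
salt = 834,000×21.1 + 4,884,000×0.8 + 59,350×34.9 = 17,597,400 + 3,907,200 + 2,071,315 = 23,575,915
volume = 834,000 + 4,884,000 + 59,350 = 5,777,350 m³
S = 23,575,915 / 5,777,350 = 4.081 g/kg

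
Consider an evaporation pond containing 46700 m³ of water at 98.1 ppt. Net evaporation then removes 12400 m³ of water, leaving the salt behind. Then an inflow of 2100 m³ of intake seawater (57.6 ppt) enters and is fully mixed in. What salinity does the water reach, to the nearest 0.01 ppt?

129.18 ppt

After evaporation: salt = 46,700×98.1 = 4,581,270; volume = 46,700 − 12,400 = 34,300 m³
After mixing: salt = 4,581,270 + 2,100×57.6 = 4,702,230; volume = 34,300 + 2,100 = 36,400 m³
S = 4,702,230 / 36,400 = 129.1821 ppt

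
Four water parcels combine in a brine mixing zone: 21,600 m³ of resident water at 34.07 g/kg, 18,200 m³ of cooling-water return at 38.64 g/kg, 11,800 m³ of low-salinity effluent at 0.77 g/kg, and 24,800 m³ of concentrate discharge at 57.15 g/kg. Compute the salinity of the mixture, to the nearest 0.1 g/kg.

37.5 g/kg

Salt balance:
salt = 21,600×34.07 + 18,200×38.64 + 11,800×0.77 + 24,800×57.15 = 735,912 + 703,248 + 9,086 + 1,417,320 = 2,865,566
volume = 21,600 + 18,200 + 11,800 + 24,800 = 76,400 m³
S = 2,865,566 / 76,400 = 37.507 g/kg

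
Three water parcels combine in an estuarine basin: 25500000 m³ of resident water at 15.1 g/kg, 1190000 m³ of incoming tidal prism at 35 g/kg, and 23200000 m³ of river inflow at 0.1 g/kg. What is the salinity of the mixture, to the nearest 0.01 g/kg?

8.60 g/kg

Conserving salt mass:
salt = 25,500,000×15.1 + 1,190,000×35 + 23,200,000×0.1 = 385,050,000 + 41,650,000 + 2,320,000 = 429,020,000
volume = 25,500,000 + 1,190,000 + 23,200,000 = 49,890,000 m³
S = 429,020,000 / 49,890,000 = 8.5993 g/kg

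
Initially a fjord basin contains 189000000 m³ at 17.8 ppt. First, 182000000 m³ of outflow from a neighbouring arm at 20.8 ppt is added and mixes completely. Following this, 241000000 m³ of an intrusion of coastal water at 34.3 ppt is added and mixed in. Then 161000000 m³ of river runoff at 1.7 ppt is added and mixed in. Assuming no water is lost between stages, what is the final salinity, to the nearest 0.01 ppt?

Salt balance:
Initial salt = 189,000,000×17.8 = 3,364,200,000
After stage 1: salt = 3,364,200,000 + 182,000,000×20.8 = 7,149,800,000; volume = 371,000,000 m³; S = 19.272 ppt
After stage 2: salt = 7,149,800,000 + 241,000,000×34.3 = 15,416,100,000; volume = 612,000,000 m³; S = 25.19 ppt
After stage 3: salt = 15,416,100,000 + 161,000,000×1.7 = 15,689,800,000; volume = 773,000,000 m³
S = 15,689,800,000 / 773,000,000 = 20.2973 ppt

20.30 ppt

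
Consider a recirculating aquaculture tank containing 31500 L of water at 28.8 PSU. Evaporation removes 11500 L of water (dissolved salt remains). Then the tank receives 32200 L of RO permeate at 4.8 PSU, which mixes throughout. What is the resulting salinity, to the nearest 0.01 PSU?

After evaporation: salt = 31,500×28.8 = 907,200; volume = 31,500 − 11,500 = 20,000 L
After mixing: salt = 907,200 + 32,200×4.8 = 1,061,760; volume = 20,000 + 32,200 = 52,200 L
S = 1,061,760 / 52,200 = 20.3402 PSU

20.34 PSU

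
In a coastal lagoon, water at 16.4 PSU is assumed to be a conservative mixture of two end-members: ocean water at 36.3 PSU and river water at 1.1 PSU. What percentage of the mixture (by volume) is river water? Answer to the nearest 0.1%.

Let f be the freshwater fraction. Salt balance per unit volume:
f×1.1 + (1−f)×36.3 = 16.4
f = (36.3 − 16.4) / (36.3 − 1.1) = 19.9/35.2 = 0.5653

56.5%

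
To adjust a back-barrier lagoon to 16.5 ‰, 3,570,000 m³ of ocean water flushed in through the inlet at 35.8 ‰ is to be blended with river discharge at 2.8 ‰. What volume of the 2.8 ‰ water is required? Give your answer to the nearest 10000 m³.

5030000 m³

Salt balance: 3,570,000×35.8 + V×2.8 = (3,570,000+V)×16.5
127,806,000 + 2.8V = 58,905,000 + 16.5V
68,901,000 = 13.7V
V = 5,029,270.07 m³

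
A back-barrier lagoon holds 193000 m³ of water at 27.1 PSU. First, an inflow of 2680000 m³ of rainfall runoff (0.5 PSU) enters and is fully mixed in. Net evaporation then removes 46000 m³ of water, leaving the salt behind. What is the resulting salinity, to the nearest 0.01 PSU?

2.32 PSU

After mixing: salt = 193,000×27.1 + 2,680,000×0.5 = 6,570,300; volume = 2,873,000 m³
After evaporation: salt unchanged = 6,570,300; volume = 2,873,000 − 46,000 = 2,827,000 m³
S = 6,570,300 / 2,827,000 = 2.3241 PSU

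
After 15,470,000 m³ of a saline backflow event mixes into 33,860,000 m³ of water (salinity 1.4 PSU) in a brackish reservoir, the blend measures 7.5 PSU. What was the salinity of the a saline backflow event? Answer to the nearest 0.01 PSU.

20.85 PSU

Salt balance: 33,860,000×1.4 + 15,470,000×S = 49,330,000×7.5
47,404,000 + 15,470,000·S = 369,975,000
S = (369,975,000 − 47,404,000) / 15,470,000 = 20.8514 PSU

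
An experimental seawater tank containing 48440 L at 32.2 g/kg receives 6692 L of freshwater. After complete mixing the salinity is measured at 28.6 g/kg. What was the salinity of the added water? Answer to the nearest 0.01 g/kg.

2.54 g/kg

Salt balance: 48,440×32.2 + 6,692×S = 55,132×28.6
1,559,768 + 6,692·S = 1,576,775.2
S = (1,576,775.2 − 1,559,768) / 6,692 = 2.5414 g/kg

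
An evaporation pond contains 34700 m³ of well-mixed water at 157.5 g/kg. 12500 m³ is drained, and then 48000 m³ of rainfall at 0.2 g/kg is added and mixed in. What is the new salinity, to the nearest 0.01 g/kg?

49.94 g/kg

Remaining after removal: 22,200 m³ at 157.5 g/kg (salt = 3,496,500)
After addition: salt = 3,496,500 + 48,000×0.2 = 3,506,100; volume = 70,200 m³
S = 3,506,100 / 70,200 = 49.9444 g/kg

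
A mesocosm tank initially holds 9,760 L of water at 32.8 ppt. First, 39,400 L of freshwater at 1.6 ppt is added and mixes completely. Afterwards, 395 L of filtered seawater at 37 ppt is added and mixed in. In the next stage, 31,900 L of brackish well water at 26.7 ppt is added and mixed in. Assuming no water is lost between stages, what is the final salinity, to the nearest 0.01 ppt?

15.34 ppt

Conserving salt mass:
Initial salt = 9,760×32.8 = 320,128
After stage 1: salt = 320,128 + 39,400×1.6 = 383,168; volume = 49,160 L; S = 7.794 ppt
After stage 2: salt = 383,168 + 395×37 = 397,783; volume = 49,555 L; S = 8.027 ppt
After stage 3: salt = 397,783 + 31,900×26.7 = 1,249,513; volume = 81,455 L
S = 1,249,513 / 81,455 = 15.3399 ppt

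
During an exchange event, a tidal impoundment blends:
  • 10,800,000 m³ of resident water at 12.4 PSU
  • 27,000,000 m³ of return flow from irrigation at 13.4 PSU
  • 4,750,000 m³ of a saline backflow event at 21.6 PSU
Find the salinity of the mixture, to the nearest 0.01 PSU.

Conserving salt mass:
salt = 10,800,000×12.4 + 27,000,000×13.4 + 4,750,000×21.6 = 133,920,000 + 361,800,000 + 102,600,000 = 598,320,000
volume = 10,800,000 + 27,000,000 + 4,750,000 = 42,550,000 m³
S = 598,320,000 / 42,550,000 = 14.0616 PSU

14.06 PSU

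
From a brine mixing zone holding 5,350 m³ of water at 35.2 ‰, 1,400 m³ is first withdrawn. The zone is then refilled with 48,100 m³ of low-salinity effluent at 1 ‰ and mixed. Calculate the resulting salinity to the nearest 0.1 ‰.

3.6 ‰

Remaining after removal: 3,950 m³ at 35.2 ‰ (salt = 139,040)
After addition: salt = 139,040 + 48,100×1 = 187,140; volume = 52,050 m³
S = 187,140 / 52,050 = 3.5954 ‰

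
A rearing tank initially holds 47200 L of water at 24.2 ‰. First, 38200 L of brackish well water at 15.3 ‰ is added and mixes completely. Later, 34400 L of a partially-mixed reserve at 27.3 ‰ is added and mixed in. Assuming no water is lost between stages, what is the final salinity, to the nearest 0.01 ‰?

22.25 ‰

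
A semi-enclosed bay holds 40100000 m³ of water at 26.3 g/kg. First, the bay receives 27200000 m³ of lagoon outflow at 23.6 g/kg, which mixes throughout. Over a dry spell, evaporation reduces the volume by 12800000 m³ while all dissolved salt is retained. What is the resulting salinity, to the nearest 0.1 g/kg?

After mixing: salt = 40,100,000×26.3 + 27,200,000×23.6 = 1,696,550,000; volume = 67,300,000 m³
After evaporation: salt unchanged = 1,696,550,000; volume = 67,300,000 − 12,800,000 = 54,500,000 m³
S = 1,696,550,000 / 54,500,000 = 31.1294 g/kg

31.1 g/kg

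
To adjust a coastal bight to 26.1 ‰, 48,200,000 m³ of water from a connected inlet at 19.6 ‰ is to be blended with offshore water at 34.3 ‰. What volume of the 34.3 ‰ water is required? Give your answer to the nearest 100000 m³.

38200000 m³

Salt balance: 48,200,000×19.6 + V×34.3 = (48,200,000+V)×26.1
944,720,000 + 34.3V = 1,258,020,000 + 26.1V
313,300,000 = 8.2V
V = 38,207,317.07 m³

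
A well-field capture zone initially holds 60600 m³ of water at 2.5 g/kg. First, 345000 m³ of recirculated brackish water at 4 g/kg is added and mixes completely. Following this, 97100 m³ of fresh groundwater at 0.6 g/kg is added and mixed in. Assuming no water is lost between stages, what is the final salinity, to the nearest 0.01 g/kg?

3.16 g/kg

Conserving salt mass:
Initial salt = 60,600×2.5 = 151,500
After stage 1: salt = 151,500 + 345,000×4 = 1,531,500; volume = 405,600 m³; S = 3.776 g/kg
After stage 2: salt = 1,531,500 + 97,100×0.6 = 1,589,760; volume = 502,700 m³
S = 1,589,760 / 502,700 = 3.1624 g/kg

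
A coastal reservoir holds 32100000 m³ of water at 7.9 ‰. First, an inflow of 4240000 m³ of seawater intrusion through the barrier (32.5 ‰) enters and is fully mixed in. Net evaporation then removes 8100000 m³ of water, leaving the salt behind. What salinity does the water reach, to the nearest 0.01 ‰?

After mixing: salt = 32,100,000×7.9 + 4,240,000×32.5 = 391,390,000; volume = 36,340,000 m³
After evaporation: salt unchanged = 391,390,000; volume = 36,340,000 − 8,100,000 = 28,240,000 m³
S = 391,390,000 / 28,240,000 = 13.8594 ‰

13.86 ‰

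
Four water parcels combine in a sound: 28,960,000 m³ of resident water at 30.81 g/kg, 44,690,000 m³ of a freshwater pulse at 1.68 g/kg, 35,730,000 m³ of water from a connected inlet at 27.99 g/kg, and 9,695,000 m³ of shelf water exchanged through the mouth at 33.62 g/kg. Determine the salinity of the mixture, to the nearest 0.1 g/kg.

19.3 g/kg

Mass of salt is conserved:
salt = 28,960,000×30.81 + 44,690,000×1.68 + 35,730,000×27.99 + 9,695,000×33.62 = 892,257,600 + 75,079,200 + 1,000,082,700 + 325,945,900 = 2,293,365,400
volume = 28,960,000 + 44,690,000 + 35,730,000 + 9,695,000 = 119,075,000 m³
S = 2,293,365,400 / 119,075,000 = 19.26 g/kg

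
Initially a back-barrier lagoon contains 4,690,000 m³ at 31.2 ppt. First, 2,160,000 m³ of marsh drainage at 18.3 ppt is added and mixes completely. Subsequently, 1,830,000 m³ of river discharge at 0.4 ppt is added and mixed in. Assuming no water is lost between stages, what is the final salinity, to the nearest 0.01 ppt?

21.50 ppt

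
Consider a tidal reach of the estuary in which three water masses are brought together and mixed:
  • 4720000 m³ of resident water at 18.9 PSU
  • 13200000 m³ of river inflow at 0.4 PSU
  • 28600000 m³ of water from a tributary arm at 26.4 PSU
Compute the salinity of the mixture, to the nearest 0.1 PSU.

Weighted by volume,
salt = 4,720,000×18.9 + 13,200,000×0.4 + 28,600,000×26.4 = 89,208,000 + 5,280,000 + 755,040,000 = 849,528,000
volume = 4,720,000 + 13,200,000 + 28,600,000 = 46,520,000 m³
S = 849,528,000 / 46,520,000 = 18.262 PSU

18.3 PSU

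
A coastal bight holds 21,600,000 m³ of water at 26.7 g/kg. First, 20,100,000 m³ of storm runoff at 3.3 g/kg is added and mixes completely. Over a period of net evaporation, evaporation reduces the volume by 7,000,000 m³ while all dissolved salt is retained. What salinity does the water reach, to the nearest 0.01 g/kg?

18.53 g/kg

After mixing: salt = 21,600,000×26.7 + 20,100,000×3.3 = 643,050,000; volume = 41,700,000 m³
After evaporation: salt unchanged = 643,050,000; volume = 41,700,000 − 7,000,000 = 34,700,000 m³
S = 643,050,000 / 34,700,000 = 18.5317 g/kg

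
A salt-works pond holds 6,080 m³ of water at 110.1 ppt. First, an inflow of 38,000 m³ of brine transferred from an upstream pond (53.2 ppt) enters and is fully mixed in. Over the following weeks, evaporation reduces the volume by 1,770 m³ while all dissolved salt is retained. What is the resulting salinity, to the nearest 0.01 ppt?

After mixing: salt = 6,080×110.1 + 38,000×53.2 = 2,691,008; volume = 44,080 m³
After evaporation: salt unchanged = 2,691,008; volume = 44,080 − 1,770 = 42,310 m³
S = 2,691,008 / 42,310 = 63.6022 ppt

63.60 ppt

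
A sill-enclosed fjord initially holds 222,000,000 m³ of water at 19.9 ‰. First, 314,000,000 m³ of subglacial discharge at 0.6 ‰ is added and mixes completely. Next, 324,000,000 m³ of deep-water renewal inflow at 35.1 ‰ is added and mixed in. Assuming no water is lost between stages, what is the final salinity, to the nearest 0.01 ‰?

18.58 ‰

Weighted by volume,
Initial salt = 222,000,000×19.9 = 4,417,800,000
After stage 1: salt = 4,417,800,000 + 314,000,000×0.6 = 4,606,200,000; volume = 536,000,000 m³; S = 8.594 ‰
After stage 2: salt = 4,606,200,000 + 324,000,000×35.1 = 15,978,600,000; volume = 860,000,000 m³
S = 15,978,600,000 / 860,000,000 = 18.5798 ‰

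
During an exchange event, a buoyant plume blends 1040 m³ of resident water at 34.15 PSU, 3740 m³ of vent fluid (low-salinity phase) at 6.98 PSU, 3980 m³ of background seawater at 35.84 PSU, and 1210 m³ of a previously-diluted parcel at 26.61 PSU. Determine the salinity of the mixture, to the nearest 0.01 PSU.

Salt balance:
salt = 1,040×34.15 + 3,740×6.98 + 3,980×35.84 + 1,210×26.61 = 35,516 + 26,105.2 + 142,643.2 + 32,198.1 = 236,462.5
volume = 1,040 + 3,740 + 3,980 + 1,210 = 9,970 m³
S = 236,462.5 / 9,970 = 23.7174 PSU

23.72 PSU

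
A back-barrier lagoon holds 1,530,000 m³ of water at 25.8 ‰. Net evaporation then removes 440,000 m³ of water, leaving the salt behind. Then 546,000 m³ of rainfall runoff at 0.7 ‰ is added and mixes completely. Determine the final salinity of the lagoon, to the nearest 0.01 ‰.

24.36 ‰

After evaporation: salt = 1,530,000×25.8 = 39,474,000; volume = 1,530,000 − 440,000 = 1,090,000 m³
After mixing: salt = 39,474,000 + 546,000×0.7 = 39,856,200; volume = 1,090,000 + 546,000 = 1,636,000 m³
S = 39,856,200 / 1,636,000 = 24.362 ‰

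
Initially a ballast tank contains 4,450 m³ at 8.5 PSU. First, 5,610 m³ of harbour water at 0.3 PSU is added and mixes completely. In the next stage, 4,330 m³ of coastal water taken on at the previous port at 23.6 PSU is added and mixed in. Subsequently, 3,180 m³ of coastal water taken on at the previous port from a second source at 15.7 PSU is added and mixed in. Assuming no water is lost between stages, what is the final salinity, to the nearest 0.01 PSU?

Weighted by volume,
Initial salt = 4,450×8.5 = 37,825
After stage 1: salt = 37,825 + 5,610×0.3 = 39,508; volume = 10,060 m³; S = 3.927 PSU
After stage 2: salt = 39,508 + 4,330×23.6 = 141,696; volume = 14,390 m³; S = 9.847 PSU
After stage 3: salt = 141,696 + 3,180×15.7 = 191,622; volume = 17,570 m³
S = 191,622 / 17,570 = 10.9062 PSU

10.91 PSU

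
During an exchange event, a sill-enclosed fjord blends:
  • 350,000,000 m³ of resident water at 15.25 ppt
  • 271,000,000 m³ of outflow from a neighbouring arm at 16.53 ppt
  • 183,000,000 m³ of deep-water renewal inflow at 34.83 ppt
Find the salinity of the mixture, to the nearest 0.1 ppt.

20.1 ppt

Conserving salt mass:
salt = 350,000,000×15.25 + 271,000,000×16.53 + 183,000,000×34.83 = 5,337,500,000 + 4,479,630,000 + 6,373,890,000 = 16,191,020,000
volume = 350,000,000 + 271,000,000 + 183,000,000 = 804,000,000 m³
S = 16,191,020,000 / 804,000,000 = 20.138 ppt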